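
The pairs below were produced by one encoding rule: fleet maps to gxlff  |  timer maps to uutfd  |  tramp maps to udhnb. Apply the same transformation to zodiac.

A repeating key of period 3 is used — shifts +1, +12, +7 over and over.
Applying it to zodiac: z+1=a, o+12=a, d+7=k, i+1=j, a+12=m, c+7=j.

aakjmj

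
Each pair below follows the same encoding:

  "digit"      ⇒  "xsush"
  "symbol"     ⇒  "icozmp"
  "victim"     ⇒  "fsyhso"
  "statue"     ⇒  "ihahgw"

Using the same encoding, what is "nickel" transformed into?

nsyqwp

Treating letters as 0–25, the rule is x ↦ 25x + 0 (mod 26).
On nickel: n(13)→25·13+0≡13=n; i(8)→25·8+0≡18=s; c(2)→25·2+0≡24=y; k(10)→25·10+0≡16=q; e(4)→25·4+0≡22=w; l(11)→25·11+0≡15=p (all mod 26).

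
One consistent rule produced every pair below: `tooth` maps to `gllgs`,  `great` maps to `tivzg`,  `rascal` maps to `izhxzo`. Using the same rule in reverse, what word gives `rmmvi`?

Each pair mirrors across the alphabet (t↔g, o↔l, o↔l): positions sum to 25. Each letter is replaced by its mirror in the alphabet: a↔z, b↔y, c↔x, and so on (the Atbash cipher).
Decoding rmmvi: r↔i, m↔n, m↔n, v↔e, i↔r.

inner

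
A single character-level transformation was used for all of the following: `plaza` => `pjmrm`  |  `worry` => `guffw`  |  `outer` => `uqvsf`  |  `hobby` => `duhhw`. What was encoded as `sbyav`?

exist

Treating letters as 0–25, the rule is x ↦ 21x + 12 (mod 26).
Undoing it on sbyav: s(18)→5·(18−12)≡4=e; b(1)→5·(1−12)≡23=x; y(24)→5·(24−12)≡8=i; a(0)→5·(0−12)≡18=s; v(21)→5·(21−12)≡19=t (all mod 26).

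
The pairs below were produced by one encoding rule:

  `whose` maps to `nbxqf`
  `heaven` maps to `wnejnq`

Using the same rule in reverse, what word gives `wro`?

fin

The word is reversed, then every letter is shifted forward by 9.
Undoing it on wro: shift back: w−9=n, r−9=i, o−9=f → nif; then reverse → fin.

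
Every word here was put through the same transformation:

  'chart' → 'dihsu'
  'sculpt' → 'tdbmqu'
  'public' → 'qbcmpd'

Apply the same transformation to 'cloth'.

The shift depends on letter class: consonant c→d is +1, but vowel a→h is +7. The rule splits by letter class: vowels +7, consonants +1.
For cloth: c(cons)+1=d, l(cons)+1=m, o(vowel)+7=v, t(cons)+1=u, h(cons)+1=i.

dmvui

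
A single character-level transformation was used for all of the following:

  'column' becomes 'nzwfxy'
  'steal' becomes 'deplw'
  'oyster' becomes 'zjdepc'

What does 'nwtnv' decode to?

click

This is a Caesar cipher with shift 11.
Reversing it on nwtnv: n−11=c, w−11=l, t−11=i, n−11=c, v−11=k.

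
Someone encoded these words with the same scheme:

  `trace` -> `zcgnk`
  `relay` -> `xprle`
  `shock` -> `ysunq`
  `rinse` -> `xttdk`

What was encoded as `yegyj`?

It's a Vigenère-style cipher with numeric key [6,11]: position i shifts by key[i mod 2].
Decoding yegyj: y−6=s, e−11=t, g−6=a, y−11=n, j−6=d.

stand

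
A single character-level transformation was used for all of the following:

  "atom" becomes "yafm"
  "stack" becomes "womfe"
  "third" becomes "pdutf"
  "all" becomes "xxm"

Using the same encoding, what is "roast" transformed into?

femad

The output letters match the input read backwards, each shifted +12: atom reversed is mota. The word is reversed, then every letter is shifted forward by 12.
Applying it to roast: reverse → tsaor; then shift: t+12=f, s+12=e, a+12=m, o+12=a, r+12=d.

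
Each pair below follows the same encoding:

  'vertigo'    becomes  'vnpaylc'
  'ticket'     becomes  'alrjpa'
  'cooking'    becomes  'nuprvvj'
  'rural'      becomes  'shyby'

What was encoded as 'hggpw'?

Read the word backwards and shift each letter +7.
Decoding hggpw: shift back: h−7=a, g−7=z, g−7=z, p−7=i, w−7=p → azzip; then reverse → pizza.

pizza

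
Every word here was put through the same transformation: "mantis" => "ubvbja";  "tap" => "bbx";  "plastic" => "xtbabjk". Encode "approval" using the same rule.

bxxzpdbt

The shift depends on letter class: consonant m→u is +8, but vowel a→b is +1. The rule splits by letter class: vowels +1, consonants +8.
For approval: a(vowel)+1=b, p(cons)+8=x, p(cons)+8=x, r(cons)+8=z, o(vowel)+1=p, v(cons)+8=d, a(vowel)+1=b, l(cons)+8=t.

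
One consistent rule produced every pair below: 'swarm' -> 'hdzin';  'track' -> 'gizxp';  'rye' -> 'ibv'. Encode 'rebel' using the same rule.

Each pair mirrors across the alphabet (s↔h, w↔d, a↔z): positions sum to 25. This is the alphabet-reversal cipher (Atbash): a becomes z, b becomes y, etc.
Applying it to rebel: r↔i, e↔v, b↔y, e↔v, l↔o.

ivyvo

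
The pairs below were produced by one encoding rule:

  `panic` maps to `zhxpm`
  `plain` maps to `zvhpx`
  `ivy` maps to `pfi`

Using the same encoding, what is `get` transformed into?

qld

The shift depends on letter class: consonant p→z is +10, but vowel a→h is +7. The rule splits by letter class: vowels +7, consonants +10.
For get: g(cons)+10=q, e(vowel)+7=l, t(cons)+10=d.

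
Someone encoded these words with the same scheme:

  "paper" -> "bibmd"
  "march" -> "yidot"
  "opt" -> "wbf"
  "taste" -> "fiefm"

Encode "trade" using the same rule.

The shift depends on letter class: consonant p→b is +12, but vowel a→i is +8. The rule splits by letter class: vowels +8, consonants +12.
For trade: t(cons)+12=f, r(cons)+12=d, a(vowel)+8=i, d(cons)+12=p, e(vowel)+8=m.

fdipm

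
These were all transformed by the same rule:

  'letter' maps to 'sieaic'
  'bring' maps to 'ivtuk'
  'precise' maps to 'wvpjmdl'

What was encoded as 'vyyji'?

ounce

Shifts by position in letter: pos 0: l→s (+7), pos 1: e→i (+4), pos 2: t→e (+11), pos 3: t→a (+7), pos 4: e→i (+4), pos 5: r→c (+11) — repeating every 3. It's a Vigenère-style cipher with numeric key [7,4,11]: position i shifts by key[i mod 3].
Decoding vyyji: v−7=o, y−4=u, y−11=n, j−7=c, i−4=e.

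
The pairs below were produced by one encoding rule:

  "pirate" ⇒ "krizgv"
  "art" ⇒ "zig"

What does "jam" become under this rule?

qzn

Each pair mirrors across the alphabet (p↔k, i↔r, r↔i): positions sum to 25. Letters are reflected about the middle of the alphabet (position → 25−position): Atbash.
On jam: j↔q, a↔z, m↔n.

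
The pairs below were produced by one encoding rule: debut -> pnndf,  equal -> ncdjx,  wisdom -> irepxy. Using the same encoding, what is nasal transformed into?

The shift depends on letter class: consonant d→p is +12, but vowel e→n is +9. The rule splits by letter class: vowels +9, consonants +12.
For nasal: n(cons)+12=z, a(vowel)+9=j, s(cons)+12=e, a(vowel)+9=j, l(cons)+12=x.

zjejx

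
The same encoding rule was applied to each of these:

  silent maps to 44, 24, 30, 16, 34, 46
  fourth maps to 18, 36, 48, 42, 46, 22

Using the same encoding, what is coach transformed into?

12, 36, 8, 12, 22

s(#19)→44 and i(#9)→24: differences scale by 2, so n = 2·pos + 6. The formula is n = 2×(alphabet index, a=1) + 6.
For coach: c=3→12, o=15→36, a=1→8, c=3→12, h=8→22.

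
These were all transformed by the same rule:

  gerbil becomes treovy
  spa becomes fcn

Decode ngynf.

It's a constant shift of +13 (ROT13).
Undoing it on ngynf: n−13=a, g−13=t, y−13=l, n−13=a, f−13=s.

atlas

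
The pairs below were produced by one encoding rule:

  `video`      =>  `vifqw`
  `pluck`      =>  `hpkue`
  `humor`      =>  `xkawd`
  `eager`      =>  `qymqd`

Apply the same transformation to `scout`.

ouwkz

v(21)→v(21) and i(8)→i(8) fit y≡11x+24 (mod 26); the inverse of 11 mod 26 is 19. This is an affine cipher: with a=0,…,z=25, each position x becomes (11x+24) mod 26.
On scout: s(18)→11·18+24≡14=o; c(2)→11·2+24≡20=u; o(14)→11·14+24≡22=w; u(20)→11·20+24≡10=k; t(19)→11·19+24≡25=z (all mod 26).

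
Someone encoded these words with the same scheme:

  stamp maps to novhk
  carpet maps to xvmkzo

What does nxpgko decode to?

Compare letters: s→n is +21, t→o is +21, a→v is +21 — a constant shift. This is a Caesar cipher with shift 21.
Decoding nxpgko: n−21=s, x−21=c, p−21=u, g−21=l, k−21=p, o−21=t.

sculpt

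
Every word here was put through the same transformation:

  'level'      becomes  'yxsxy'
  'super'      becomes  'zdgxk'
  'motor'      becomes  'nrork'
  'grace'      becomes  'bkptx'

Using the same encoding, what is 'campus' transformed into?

tpngdz

Each letter's alphabet position (a=0..z=25) is mapped through 15·x+15 mod 26 — an affine cipher.
On campus: c(2)→15·2+15≡19=t; a(0)→15·0+15≡15=p; m(12)→15·12+15≡13=n; p(15)→15·15+15≡6=g; u(20)→15·20+15≡3=d; s(18)→15·18+15≡25=z (all mod 26).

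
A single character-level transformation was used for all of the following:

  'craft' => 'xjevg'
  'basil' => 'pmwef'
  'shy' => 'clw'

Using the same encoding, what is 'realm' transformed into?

The output letters match the input read backwards, each shifted +4: craft reversed is tfarc. The word is reversed, then every letter is shifted forward by 4.
For realm: reverse → mlaer; then shift: m+4=q, l+4=p, a+4=e, e+4=i, r+4=v.

qpeiv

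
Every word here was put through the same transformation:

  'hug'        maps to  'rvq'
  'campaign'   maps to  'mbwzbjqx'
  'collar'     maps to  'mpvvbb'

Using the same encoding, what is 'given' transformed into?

The shift depends on letter class: consonant h→r is +10, but vowel u→v is +1. Vowels shift forward by 1 and consonants shift forward by 10.
For given: g(cons)+10=q, i(vowel)+1=j, v(cons)+10=f, e(vowel)+1=f, n(cons)+10=x.

qjffx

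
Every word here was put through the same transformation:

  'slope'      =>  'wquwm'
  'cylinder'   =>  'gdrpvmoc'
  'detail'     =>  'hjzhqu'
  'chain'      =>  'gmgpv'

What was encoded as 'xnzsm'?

Letter i (0-indexed) is shifted by i+4, so successive shifts are 4, 5, 6, ….
Undoing it on xnzsm: x−4=t, n−5=i, z−6=t, s−7=l, m−8=e.

title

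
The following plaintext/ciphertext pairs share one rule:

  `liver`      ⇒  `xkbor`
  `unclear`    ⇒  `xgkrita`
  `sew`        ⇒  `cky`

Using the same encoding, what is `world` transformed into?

jrxuc

The output letters match the input read backwards, each shifted +6: liver reversed is revil. Two steps: reverse the string, then apply a Caesar shift of +6.
Applying it to world: reverse → dlrow; then shift: d+6=j, l+6=r, r+6=x, o+6=u, w+6=c.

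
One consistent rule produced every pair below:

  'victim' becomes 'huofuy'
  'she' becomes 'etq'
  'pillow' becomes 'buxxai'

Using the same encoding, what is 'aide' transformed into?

Compare letters: v→h is +12, i→u is +12, c→o is +12 — a constant shift. It's a constant shift of +12 (ROT12).
Applying it to aide: a+12=m, i+12=u, d+12=p, e+12=q.

mupq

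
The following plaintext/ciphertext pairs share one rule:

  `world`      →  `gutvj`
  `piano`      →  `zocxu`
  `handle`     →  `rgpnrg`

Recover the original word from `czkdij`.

stitch

Shifts by position in world: pos 0: w→g (+10), pos 1: o→u (+6), pos 2: r→t (+2), pos 3: l→v (+10), pos 4: d→j (+6) — repeating every 3. A repeating key of period 3 is used — shifts +10, +6, +2 over and over.
Decoding czkdij: c−10=s, z−6=t, k−2=i, d−10=t, i−6=c, j−2=h.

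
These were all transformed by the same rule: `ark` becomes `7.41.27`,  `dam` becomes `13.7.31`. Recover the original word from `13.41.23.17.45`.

drift

a(#1)→7 and r(#18)→41: differences scale by 2, so n = 2·pos + 5. The formula is n = 2×(alphabet index, a=1) + 5.
Reversing it on 13.41.23.17.45: 13→(13−5)÷2=4=d, 41→(41−5)÷2=18=r, 23→(23−5)÷2=9=i, 17→(17−5)÷2=6=f, 45→(45−5)÷2=20=t.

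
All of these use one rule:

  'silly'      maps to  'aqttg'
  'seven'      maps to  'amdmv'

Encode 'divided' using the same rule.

lqdqlml

Compare letters: s→a is +8, i→q is +8, l→t is +8 — a constant shift. Each letter is shifted forward by 8 in the alphabet (a Caesar shift of +8).
For divided: d+8=l, i+8=q, v+8=d, i+8=q, d+8=l, e+8=m, d+8=l.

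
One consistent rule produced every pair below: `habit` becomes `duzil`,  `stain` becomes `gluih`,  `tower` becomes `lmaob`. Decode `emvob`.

This is an affine cipher: with a=0,…,z=25, each position x becomes (5x+20) mod 26.
Decoding emvob: e(4)→21·(4−20)≡2=c; m(12)→21·(12−20)≡14=o; v(21)→21·(21−20)≡21=v; o(14)→21·(14−20)≡4=e; b(1)→21·(1−20)≡17=r (all mod 26).

cover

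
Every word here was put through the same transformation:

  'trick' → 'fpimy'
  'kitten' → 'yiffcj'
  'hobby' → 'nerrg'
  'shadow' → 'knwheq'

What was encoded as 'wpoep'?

armor

t(19)→f(5) and r(17)→p(15) fit y≡21x+22 (mod 26); the inverse of 21 mod 26 is 5. This is an affine cipher: with a=0,…,z=25, each position x becomes (21x+22) mod 26.
Decoding wpoep: w(22)→5·(22−22)≡0=a; p(15)→5·(15−22)≡17=r; o(14)→5·(14−22)≡12=m; e(4)→5·(4−22)≡14=o; p(15)→5·(15−22)≡17=r (all mod 26).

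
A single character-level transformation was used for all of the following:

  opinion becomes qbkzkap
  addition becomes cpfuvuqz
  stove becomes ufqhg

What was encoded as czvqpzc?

Shifts by position in opinion: pos 0: o→q (+2), pos 1: p→b (+12), pos 2: i→k (+2), pos 3: n→z (+12) — repeating every 2. It's a Vigenère-style cipher with numeric key [2,12]: position i shifts by key[i mod 2].
Undoing it on czvqpzc: c−2=a, z−12=n, v−2=t, q−12=e, p−2=n, z−12=n, c−2=a.

antenna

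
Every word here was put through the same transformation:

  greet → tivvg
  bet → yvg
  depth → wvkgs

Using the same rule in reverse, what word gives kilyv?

probe

Each pair mirrors across the alphabet (g↔t, r↔i, e↔v): positions sum to 25. This is the alphabet-reversal cipher (Atbash): a becomes z, b becomes y, etc.
Decoding kilyv: k↔p, i↔r, l↔o, y↔b, v↔e.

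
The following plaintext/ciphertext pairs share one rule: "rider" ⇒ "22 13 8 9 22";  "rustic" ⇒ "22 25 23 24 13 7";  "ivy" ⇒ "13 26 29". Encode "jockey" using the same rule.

14 19 7 15 9 29

r is letter #18 and maps to 22: an offset of 4. The number is (letter's place in the alphabet, a=1) + 4.
Applying it to jockey: j=10→14, o=15→19, c=3→7, k=11→15, e=5→9, y=25→29.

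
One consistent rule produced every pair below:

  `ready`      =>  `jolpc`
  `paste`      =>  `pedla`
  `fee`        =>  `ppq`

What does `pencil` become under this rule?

The output letters match the input read backwards, each shifted +11: ready reversed is ydaer. Read the word backwards and shift each letter +11.
For pencil: reverse → licnep; then shift: l+11=w, i+11=t, c+11=n, n+11=y, e+11=p, p+11=a.

wtnypa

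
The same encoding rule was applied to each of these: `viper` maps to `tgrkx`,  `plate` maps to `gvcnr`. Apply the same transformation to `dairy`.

The output letters match the input read backwards, each shifted +2: viper reversed is repiv. The word is reversed, then every letter is shifted forward by 2.
On dairy: reverse → yriad; then shift: y+2=a, r+2=t, i+2=k, a+2=c, d+2=f.

atkcf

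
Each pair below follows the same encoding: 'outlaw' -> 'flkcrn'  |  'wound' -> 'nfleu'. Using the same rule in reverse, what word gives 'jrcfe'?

Compare letters: o→f is +17, u→l is +17, t→k is +17 — a constant shift. Each letter is shifted forward by 17 in the alphabet (a Caesar shift of +17).
Undoing it on jrcfe: j−17=s, r−17=a, c−17=l, f−17=o, e−17=n.

salon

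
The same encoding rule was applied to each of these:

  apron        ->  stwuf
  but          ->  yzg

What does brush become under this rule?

The output letters match the input read backwards, each shifted +5: apron reversed is norpa. The word is reversed, then every letter is shifted forward by 5.
Applying it to brush: reverse → hsurb; then shift: h+5=m, s+5=x, u+5=z, r+5=w, b+5=g.

mxzwg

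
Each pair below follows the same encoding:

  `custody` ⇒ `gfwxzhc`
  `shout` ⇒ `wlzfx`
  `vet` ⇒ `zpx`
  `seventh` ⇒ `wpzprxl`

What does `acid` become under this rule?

lgth

Two shifts are in play — +11 for a/e/i/o/u, +4 for every other letter.
On acid: a(vowel)+11=l, c(cons)+4=g, i(vowel)+11=t, d(cons)+4=h.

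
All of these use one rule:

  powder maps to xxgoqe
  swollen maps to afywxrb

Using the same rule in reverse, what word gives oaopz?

green

In powder: p→x is +8, o→x is +9, w→g is +10, d→o is +11 — the shift increases by 1 each position. The shift increases by 1 at each position, starting from +8: 8, 9, 10, ….
Undoing it on oaopz: o−8=g, a−9=r, o−10=e, p−11=e, z−12=n.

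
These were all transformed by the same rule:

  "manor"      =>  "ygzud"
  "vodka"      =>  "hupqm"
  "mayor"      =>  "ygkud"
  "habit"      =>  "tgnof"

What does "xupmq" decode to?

Shifts by position in manor: pos 0: m→y (+12), pos 1: a→g (+6), pos 2: n→z (+12), pos 3: o→u (+6) — repeating every 2. A repeating key of period 2 is used — shifts +12, +6 over and over.
Reversing it on xupmq: x−12=l, u−6=o, p−12=d, m−6=g, q−12=e.

lodge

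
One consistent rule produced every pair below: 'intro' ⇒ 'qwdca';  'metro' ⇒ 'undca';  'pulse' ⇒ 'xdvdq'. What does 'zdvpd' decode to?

ruler

In intro: i→q is +8, n→w is +9, t→d is +10, r→c is +11 — the shift increases by 1 each position. Letter i (0-indexed) is shifted by i+8, so successive shifts are 8, 9, 10, ….
Undoing it on zdvpd: z−8=r, d−9=u, v−10=l, p−11=e, d−12=r.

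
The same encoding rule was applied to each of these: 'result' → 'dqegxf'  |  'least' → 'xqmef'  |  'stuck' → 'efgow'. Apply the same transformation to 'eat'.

qmf

Compare letters: r→d is +12, e→q is +12, s→e is +12 — a constant shift. It's a constant shift of +12 (ROT12).
On eat: e+12=q, a+12=m, t+12=f.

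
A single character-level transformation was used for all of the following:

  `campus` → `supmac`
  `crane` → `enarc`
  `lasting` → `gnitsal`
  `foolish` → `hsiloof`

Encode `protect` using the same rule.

tcetorp

The output letters match the input read backwards: campus reversed is supmac. The word is simply reversed.
Applying it to protect: reverse → tcetorp.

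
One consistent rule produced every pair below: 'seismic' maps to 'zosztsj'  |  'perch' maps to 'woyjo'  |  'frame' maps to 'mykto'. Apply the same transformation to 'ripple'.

The shift depends on letter class: consonant s→z is +7, but vowel e→o is +10. Vowels shift forward by 10 and consonants shift forward by 7.
On ripple: r(cons)+7=y, i(vowel)+10=s, p(cons)+7=w, p(cons)+7=w, l(cons)+7=s, e(vowel)+10=o.

yswwso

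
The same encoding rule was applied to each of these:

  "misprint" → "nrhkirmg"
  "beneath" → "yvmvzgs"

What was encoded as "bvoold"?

yellow

Each pair mirrors across the alphabet (m↔n, i↔r, s↔h): positions sum to 25. This is the alphabet-reversal cipher (Atbash): a becomes z, b becomes y, etc.
Decoding bvoold: b↔y, v↔e, o↔l, o↔l, l↔o, d↔w.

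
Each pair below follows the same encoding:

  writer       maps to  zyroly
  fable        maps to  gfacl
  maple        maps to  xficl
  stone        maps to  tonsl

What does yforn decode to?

Treating letters as 0–25, the rule is x ↦ 21x + 5 (mod 26).
Undoing it on yforn: y(24)→5·(24−5)≡17=r; f(5)→5·(5−5)≡0=a; o(14)→5·(14−5)≡19=t; r(17)→5·(17−5)≡8=i; n(13)→5·(13−5)≡14=o (all mod 26).

ratio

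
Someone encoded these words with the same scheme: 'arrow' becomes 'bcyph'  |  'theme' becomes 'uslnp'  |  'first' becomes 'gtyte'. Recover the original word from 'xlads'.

watch

It's a Vigenère-style cipher with numeric key [1,11,7]: position i shifts by key[i mod 3].
Decoding xlads: x−1=w, l−11=a, a−7=t, d−1=c, s−11=h.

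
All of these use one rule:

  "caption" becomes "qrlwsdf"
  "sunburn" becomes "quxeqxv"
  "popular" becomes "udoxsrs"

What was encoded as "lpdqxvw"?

Two steps: reverse the string, then apply a Caesar shift of +3.
Reversing it on lpdqxvw: shift back: l−3=i, p−3=m, d−3=a, q−3=n, x−3=u, v−3=s, w−3=t → imanust; then reverse → tsunami.

tsunami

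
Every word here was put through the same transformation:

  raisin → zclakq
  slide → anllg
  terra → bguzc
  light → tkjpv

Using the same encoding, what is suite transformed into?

Shifts by position in raisin: pos 0: r→z (+8), pos 1: a→c (+2), pos 2: i→l (+3), pos 3: s→a (+8), pos 4: i→k (+2), pos 5: n→q (+3) — repeating every 3. A repeating key of period 3 is used — shifts +8, +2, +3 over and over.
For suite: s+8=a, u+2=w, i+3=l, t+8=b, e+2=g.

awlbg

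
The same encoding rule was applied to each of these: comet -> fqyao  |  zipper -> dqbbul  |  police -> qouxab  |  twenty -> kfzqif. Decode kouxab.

policy

The word is reversed, then every letter is shifted forward by 12.
Decoding kouxab: shift back: k−12=y, o−12=c, u−12=i, x−12=l, a−12=o, b−12=p → ycilop; then reverse → policy.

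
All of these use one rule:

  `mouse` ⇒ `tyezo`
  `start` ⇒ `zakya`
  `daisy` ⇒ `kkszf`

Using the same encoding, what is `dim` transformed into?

kst

The shift depends on letter class: consonant m→t is +7, but vowel o→y is +10. The rule splits by letter class: vowels +10, consonants +7.
On dim: d(cons)+7=k, i(vowel)+10=s, m(cons)+7=t.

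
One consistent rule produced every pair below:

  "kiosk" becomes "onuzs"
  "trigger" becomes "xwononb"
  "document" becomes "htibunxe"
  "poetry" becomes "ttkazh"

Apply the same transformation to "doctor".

htiawa

Letter i (0-indexed) is shifted by i+4, so successive shifts are 4, 5, 6, ….
Applying it to doctor: d+4=h, o+5=t, c+6=i, t+7=a, o+8=w, r+9=a.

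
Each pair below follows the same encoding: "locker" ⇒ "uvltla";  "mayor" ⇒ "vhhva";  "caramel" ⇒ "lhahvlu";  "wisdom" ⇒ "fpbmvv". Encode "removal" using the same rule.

alvvehu

The rule splits by letter class: vowels +7, consonants +9.
Applying it to removal: r(cons)+9=a, e(vowel)+7=l, m(cons)+9=v, o(vowel)+7=v, v(cons)+9=e, a(vowel)+7=h, l(cons)+9=u.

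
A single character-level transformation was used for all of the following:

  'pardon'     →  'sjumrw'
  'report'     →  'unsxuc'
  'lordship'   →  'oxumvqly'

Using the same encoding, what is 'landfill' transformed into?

ojqmirou

It's a Vigenère-style cipher with numeric key [3,9]: position i shifts by key[i mod 2].
On landfill: l+3=o, a+9=j, n+3=q, d+9=m, f+3=i, i+9=r, l+3=o, l+9=u.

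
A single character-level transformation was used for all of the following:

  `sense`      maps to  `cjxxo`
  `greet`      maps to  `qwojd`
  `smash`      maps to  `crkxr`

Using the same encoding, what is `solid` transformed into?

ctvnn

Shifts by position in sense: pos 0: s→c (+10), pos 1: e→j (+5), pos 2: n→x (+10), pos 3: s→x (+5) — repeating every 2. The shifts repeat in a cycle of length 2: positions 0,1,… shift by +10, +5, then the pattern repeats.
On solid: s+10=c, o+5=t, l+10=v, i+5=n, d+10=n.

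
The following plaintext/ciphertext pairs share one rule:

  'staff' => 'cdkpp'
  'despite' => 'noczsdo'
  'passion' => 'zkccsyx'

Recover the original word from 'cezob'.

Compare letters: s→c is +10, t→d is +10, a→k is +10 — a constant shift. This is a Caesar cipher with shift 10.
Decoding cezob: c−10=s, e−10=u, z−10=p, o−10=e, b−10=r.

super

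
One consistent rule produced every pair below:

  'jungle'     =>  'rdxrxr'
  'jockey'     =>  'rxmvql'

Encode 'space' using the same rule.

ayknq

Letter i (0-indexed) is shifted by i+8, so successive shifts are 8, 9, 10, ….
On space: s+8=a, p+9=y, a+10=k, c+11=n, e+12=q.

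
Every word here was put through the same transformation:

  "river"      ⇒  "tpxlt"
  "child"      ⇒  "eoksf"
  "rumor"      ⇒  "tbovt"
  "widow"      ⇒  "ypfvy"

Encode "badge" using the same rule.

dhfng

Shifts by position in river: pos 0: r→t (+2), pos 1: i→p (+7), pos 2: v→x (+2), pos 3: e→l (+7) — repeating every 2. A repeating key of period 2 is used — shifts +2, +7 over and over.
On badge: b+2=d, a+7=h, d+2=f, g+7=n, e+2=g.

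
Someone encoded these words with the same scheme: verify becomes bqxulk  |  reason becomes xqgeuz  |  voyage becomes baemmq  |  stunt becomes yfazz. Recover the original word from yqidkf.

Shifts by position in verify: pos 0: v→b (+6), pos 1: e→q (+12), pos 2: r→x (+6), pos 3: i→u (+12) — repeating every 2. A repeating key of period 2 is used — shifts +6, +12 over and over.
Undoing it on yqidkf: y−6=s, q−12=e, i−6=c, d−12=r, k−6=e, f−12=t.

secret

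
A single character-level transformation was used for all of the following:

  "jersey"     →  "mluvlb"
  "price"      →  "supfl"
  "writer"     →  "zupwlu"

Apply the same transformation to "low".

ovz

The shift depends on letter class: consonant j→m is +3, but vowel e→l is +7. Two shifts are in play — +7 for a/e/i/o/u, +3 for every other letter.
Applying it to low: l(cons)+3=o, o(vowel)+7=v, w(cons)+3=z.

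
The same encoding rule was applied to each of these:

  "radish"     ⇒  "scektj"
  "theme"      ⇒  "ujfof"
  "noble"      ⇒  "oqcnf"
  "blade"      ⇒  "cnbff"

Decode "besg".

A repeating key of period 2 is used — shifts +1, +2 over and over.
Decoding besg: b−1=a, e−2=c, s−1=r, g−2=e.

acre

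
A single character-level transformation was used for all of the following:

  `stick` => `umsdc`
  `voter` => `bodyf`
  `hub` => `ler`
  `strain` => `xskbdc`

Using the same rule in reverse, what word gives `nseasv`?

liquid

Read the word backwards and shift each letter +10.
Decoding nseasv: shift back: n−10=d, s−10=i, e−10=u, a−10=q, s−10=i, v−10=l → diuqil; then reverse → liquid.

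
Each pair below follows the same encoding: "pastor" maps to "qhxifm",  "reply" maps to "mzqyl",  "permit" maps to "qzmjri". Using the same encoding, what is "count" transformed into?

p(15)→q(16) and a(0)→h(7) fit y≡11x+7 (mod 26); the inverse of 11 mod 26 is 19. This is an affine cipher: with a=0,…,z=25, each position x becomes (11x+7) mod 26.
On count: c(2)→11·2+7≡3=d; o(14)→11·14+7≡5=f; u(20)→11·20+7≡19=t; n(13)→11·13+7≡20=u; t(19)→11·19+7≡8=i (all mod 26).

dftui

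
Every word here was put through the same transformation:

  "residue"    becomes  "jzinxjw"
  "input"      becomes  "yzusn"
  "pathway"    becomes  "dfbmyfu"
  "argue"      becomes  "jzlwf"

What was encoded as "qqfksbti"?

downfall

The word is reversed, then every letter is shifted forward by 5.
Decoding qqfksbti: shift back: q−5=l, q−5=l, f−5=a, k−5=f, s−5=n, b−5=w, t−5=o, i−5=d → llafnwod; then reverse → downfall.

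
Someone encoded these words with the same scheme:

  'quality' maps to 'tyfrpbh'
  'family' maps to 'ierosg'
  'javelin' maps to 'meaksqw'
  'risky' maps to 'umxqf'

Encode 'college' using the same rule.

The shift increases by 1 at each position, starting from +3: 3, 4, 5, ….
For college: c+3=f, o+4=s, l+5=q, l+6=r, e+7=l, g+8=o, e+9=n.

fsqrlon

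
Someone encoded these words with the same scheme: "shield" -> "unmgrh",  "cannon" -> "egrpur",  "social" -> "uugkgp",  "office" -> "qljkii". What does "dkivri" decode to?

Shifts by position in shield: pos 0: s→u (+2), pos 1: h→n (+6), pos 2: i→m (+4), pos 3: e→g (+2), pos 4: l→r (+6), pos 5: d→h (+4) — repeating every 3. The shifts repeat in a cycle of length 3: positions 0,1,… shift by +2, +6, +4, then the pattern repeats.
Decoding dkivri: d−2=b, k−6=e, i−4=e, v−2=t, r−6=l, i−4=e.

beetle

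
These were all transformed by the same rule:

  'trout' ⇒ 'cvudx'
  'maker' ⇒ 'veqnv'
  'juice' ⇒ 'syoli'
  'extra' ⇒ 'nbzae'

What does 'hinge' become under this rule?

qmtpi

Shifts by position in trout: pos 0: t→c (+9), pos 1: r→v (+4), pos 2: o→u (+6), pos 3: u→d (+9), pos 4: t→x (+4) — repeating every 3. A repeating key of period 3 is used — shifts +9, +4, +6 over and over.
Applying it to hinge: h+9=q, i+4=m, n+6=t, g+9=p, e+4=i.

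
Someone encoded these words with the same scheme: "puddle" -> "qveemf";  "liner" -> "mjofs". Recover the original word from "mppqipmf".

Compare letters: p→q is +1, u→v is +1, d→e is +1 — a constant shift. This is a Caesar cipher with shift 1.
Decoding mppqipmf: m−1=l, p−1=o, p−1=o, q−1=p, i−1=h, p−1=o, m−1=l, f−1=e.

loophole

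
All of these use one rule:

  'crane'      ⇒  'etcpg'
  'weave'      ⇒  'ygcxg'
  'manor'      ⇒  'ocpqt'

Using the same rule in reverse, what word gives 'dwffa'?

Compare letters: c→e is +2, r→t is +2, a→c is +2 — a constant shift. This is a Caesar cipher with shift 2.
Undoing it on dwffa: d−2=b, w−2=u, f−2=d, f−2=d, a−2=y.

buddy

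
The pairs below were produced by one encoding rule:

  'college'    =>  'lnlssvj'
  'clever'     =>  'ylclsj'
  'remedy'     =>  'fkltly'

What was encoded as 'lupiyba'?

The output letters match the input read backwards, each shifted +7: college reversed is egelloc. Two steps: reverse the string, then apply a Caesar shift of +7.
Undoing it on lupiyba: shift back: l−7=e, u−7=n, p−7=i, i−7=b, y−7=r, b−7=u, a−7=t → enibrut; then reverse → turbine.

turbine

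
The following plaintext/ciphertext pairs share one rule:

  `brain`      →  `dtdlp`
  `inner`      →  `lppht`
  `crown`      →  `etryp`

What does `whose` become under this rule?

The shift depends on letter class: consonant b→d is +2, but vowel a→d is +3. Vowels shift forward by 3 and consonants shift forward by 2.
On whose: w(cons)+2=y, h(cons)+2=j, o(vowel)+3=r, s(cons)+2=u, e(vowel)+3=h.

yjruh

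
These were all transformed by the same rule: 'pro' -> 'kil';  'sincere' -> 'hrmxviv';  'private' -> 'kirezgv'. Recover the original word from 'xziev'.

carve

This is the alphabet-reversal cipher (Atbash): a becomes z, b becomes y, etc.
Undoing it on xziev: x↔c, z↔a, i↔r, e↔v, v↔e.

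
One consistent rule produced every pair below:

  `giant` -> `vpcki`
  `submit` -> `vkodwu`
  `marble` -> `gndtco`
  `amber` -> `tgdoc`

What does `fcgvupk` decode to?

Two steps: reverse the string, then apply a Caesar shift of +2.
Reversing it on fcgvupk: shift back: f−2=d, c−2=a, g−2=e, v−2=t, u−2=s, p−2=n, k−2=i → daetsni; then reverse → instead.

instead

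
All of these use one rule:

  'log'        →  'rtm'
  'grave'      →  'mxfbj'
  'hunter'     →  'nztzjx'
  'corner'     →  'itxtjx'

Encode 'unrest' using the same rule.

The shift depends on letter class: consonant l→r is +6, but vowel o→t is +5. The rule splits by letter class: vowels +5, consonants +6.
Applying it to unrest: u(vowel)+5=z, n(cons)+6=t, r(cons)+6=x, e(vowel)+5=j, s(cons)+6=y, t(cons)+6=z.

ztxjyz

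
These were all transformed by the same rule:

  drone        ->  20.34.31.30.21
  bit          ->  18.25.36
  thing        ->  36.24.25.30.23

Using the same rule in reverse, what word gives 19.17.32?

cap

d is letter #4 and maps to 20: an offset of 16. The number is (letter's place in the alphabet, a=1) + 16.
Undoing it on 19.17.32: 19→(19−16)÷1=3=c, 17→(17−16)÷1=1=a, 32→(32−16)÷1=16=p.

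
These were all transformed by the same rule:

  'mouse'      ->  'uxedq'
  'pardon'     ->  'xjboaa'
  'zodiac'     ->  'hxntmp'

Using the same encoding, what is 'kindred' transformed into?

srxodrr

In mouse: m→u is +8, o→x is +9, u→e is +10, s→d is +11 — the shift increases by 1 each position. The shift increases by 1 at each position, starting from +8: 8, 9, 10, ….
On kindred: k+8=s, i+9=r, n+10=x, d+11=o, r+12=d, e+13=r, d+14=r.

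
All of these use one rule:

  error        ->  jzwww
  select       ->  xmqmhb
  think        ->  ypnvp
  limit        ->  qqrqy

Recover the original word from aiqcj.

value

Shifts by position in error: pos 0: e→j (+5), pos 1: r→z (+8), pos 2: r→w (+5), pos 3: o→w (+8) — repeating every 2. The shifts repeat in a cycle of length 2: positions 0,1,… shift by +5, +8, then the pattern repeats.
Reversing it on aiqcj: a−5=v, i−8=a, q−5=l, c−8=u, j−5=e.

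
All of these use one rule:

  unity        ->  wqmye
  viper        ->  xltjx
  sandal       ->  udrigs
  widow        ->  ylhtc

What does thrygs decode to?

rental

Letter i (0-indexed) is shifted by i+2, so successive shifts are 2, 3, 4, ….
Decoding thrygs: t−2=r, h−3=e, r−4=n, y−5=t, g−6=a, s−7=l.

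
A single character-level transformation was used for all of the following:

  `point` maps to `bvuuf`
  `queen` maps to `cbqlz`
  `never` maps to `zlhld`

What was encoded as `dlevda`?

resort

Shifts by position in point: pos 0: p→b (+12), pos 1: o→v (+7), pos 2: i→u (+12), pos 3: n→u (+7) — repeating every 2. The shifts repeat in a cycle of length 2: positions 0,1,… shift by +12, +7, then the pattern repeats.
Decoding dlevda: d−12=r, l−7=e, e−12=s, v−7=o, d−12=r, a−7=t.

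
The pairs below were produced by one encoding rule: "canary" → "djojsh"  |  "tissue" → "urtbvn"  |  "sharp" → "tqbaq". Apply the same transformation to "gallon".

Shifts by position in canary: pos 0: c→d (+1), pos 1: a→j (+9), pos 2: n→o (+1), pos 3: a→j (+9) — repeating every 2. A repeating key of period 2 is used — shifts +1, +9 over and over.
Applying it to gallon: g+1=h, a+9=j, l+1=m, l+9=u, o+1=p, n+9=w.

hjmupw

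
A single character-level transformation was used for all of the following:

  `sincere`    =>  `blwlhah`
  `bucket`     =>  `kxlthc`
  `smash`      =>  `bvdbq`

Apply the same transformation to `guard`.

Vowels shift forward by 3 and consonants shift forward by 9.
On guard: g(cons)+9=p, u(vowel)+3=x, a(vowel)+3=d, r(cons)+9=a, d(cons)+9=m.

pxdam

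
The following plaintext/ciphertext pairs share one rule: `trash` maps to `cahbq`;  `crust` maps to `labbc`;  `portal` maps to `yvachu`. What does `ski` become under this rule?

The shift depends on letter class: consonant t→c is +9, but vowel a→h is +7. Two shifts are in play — +7 for a/e/i/o/u, +9 for every other letter.
On ski: s(cons)+9=b, k(cons)+9=t, i(vowel)+7=p.

btp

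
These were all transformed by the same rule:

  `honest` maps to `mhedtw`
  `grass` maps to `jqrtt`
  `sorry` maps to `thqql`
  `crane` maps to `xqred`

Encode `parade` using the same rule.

krqrad

h(7)→m(12) and o(14)→h(7) fit y≡3x+17 (mod 26); the inverse of 3 mod 26 is 9. Treating letters as 0–25, the rule is x ↦ 3x + 17 (mod 26).
For parade: p(15)→3·15+17≡10=k; a(0)→3·0+17≡17=r; r(17)→3·17+17≡16=q; a(0)→3·0+17≡17=r; d(3)→3·3+17≡0=a; e(4)→3·4+17≡3=d (all mod 26).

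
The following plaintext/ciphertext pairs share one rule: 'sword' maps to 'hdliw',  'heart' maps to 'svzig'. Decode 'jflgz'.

Each pair mirrors across the alphabet (s↔h, w↔d, o↔l): positions sum to 25. Each letter is replaced by its mirror in the alphabet: a↔z, b↔y, c↔x, and so on (the Atbash cipher).
Undoing it on jflgz: j↔q, f↔u, l↔o, g↔t, z↔a.

quota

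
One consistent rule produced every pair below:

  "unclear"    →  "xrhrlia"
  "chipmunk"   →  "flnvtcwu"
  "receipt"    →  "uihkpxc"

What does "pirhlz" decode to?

Each letter shifts forward by (position + 3), i.e. 3, 4, 5, … — the shift grows by one for each successive letter.
Decoding pirhlz: p−3=m, i−4=e, r−5=m, h−6=b, l−7=e, z−8=r.

member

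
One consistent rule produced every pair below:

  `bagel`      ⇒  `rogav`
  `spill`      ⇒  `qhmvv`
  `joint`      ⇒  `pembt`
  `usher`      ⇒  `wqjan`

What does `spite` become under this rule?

qhmta

b(1)→r(17) and a(0)→o(14) fit y≡3x+14 (mod 26); the inverse of 3 mod 26 is 9. Each letter's alphabet position (a=0..z=25) is mapped through 3·x+14 mod 26 — an affine cipher.
On spite: s(18)→3·18+14≡16=q; p(15)→3·15+14≡7=h; i(8)→3·8+14≡12=m; t(19)→3·19+14≡19=t; e(4)→3·4+14≡0=a (all mod 26).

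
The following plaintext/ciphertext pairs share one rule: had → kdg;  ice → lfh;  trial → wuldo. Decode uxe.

rub

Compare letters: h→k is +3, a→d is +3, d→g is +3 — a constant shift. It's a constant shift of +3 (ROT3).
Decoding uxe: u−3=r, x−3=u, e−3=b.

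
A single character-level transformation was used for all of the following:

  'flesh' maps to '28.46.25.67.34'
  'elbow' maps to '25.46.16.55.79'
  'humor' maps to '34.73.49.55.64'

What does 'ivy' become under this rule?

The formula is n = 3×(alphabet index, a=1) + 10.
For ivy: i=9→37, v=22→76, y=25→85.

37.76.85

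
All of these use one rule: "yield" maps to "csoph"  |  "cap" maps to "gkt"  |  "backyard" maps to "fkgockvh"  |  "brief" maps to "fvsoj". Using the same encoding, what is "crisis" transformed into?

gvswsw

Two shifts are in play — +10 for a/e/i/o/u, +4 for every other letter.
Applying it to crisis: c(cons)+4=g, r(cons)+4=v, i(vowel)+10=s, s(cons)+4=w, i(vowel)+10=s, s(cons)+4=w.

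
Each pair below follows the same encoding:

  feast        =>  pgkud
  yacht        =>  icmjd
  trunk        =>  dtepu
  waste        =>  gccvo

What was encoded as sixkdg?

A repeating key of period 2 is used — shifts +10, +2 over and over.
Reversing it on sixkdg: s−10=i, i−2=g, x−10=n, k−2=i, d−10=t, g−2=e.

ignite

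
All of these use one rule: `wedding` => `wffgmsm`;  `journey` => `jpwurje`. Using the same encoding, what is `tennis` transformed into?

tfpqmx

In wedding: w→w is +0, e→f is +1, d→f is +2, d→g is +3 — the shift increases by 1 each position. The shift increases by 1 at each position, starting from +0: 0, 1, 2, ….
Applying it to tennis: t+0=t, e+1=f, n+2=p, n+3=q, i+4=m, s+5=x.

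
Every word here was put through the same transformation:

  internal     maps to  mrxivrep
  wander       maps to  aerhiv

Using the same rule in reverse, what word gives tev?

par

This is a Caesar cipher with shift 4.
Undoing it on tev: t−4=p, e−4=a, v−4=r.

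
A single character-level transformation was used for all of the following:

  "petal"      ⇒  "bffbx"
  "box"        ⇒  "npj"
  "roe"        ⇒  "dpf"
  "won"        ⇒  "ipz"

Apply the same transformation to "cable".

obnxf

The shift depends on letter class: consonant p→b is +12, but vowel e→f is +1. The rule splits by letter class: vowels +1, consonants +12.
On cable: c(cons)+12=o, a(vowel)+1=b, b(cons)+12=n, l(cons)+12=x, e(vowel)+1=f.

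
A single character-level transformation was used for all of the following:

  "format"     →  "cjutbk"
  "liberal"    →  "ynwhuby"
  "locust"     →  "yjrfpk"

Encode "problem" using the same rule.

f(5)→c(2) and o(14)→j(9) fit y≡21x+1 (mod 26); the inverse of 21 mod 26 is 5. This is an affine cipher: with a=0,…,z=25, each position x becomes (21x+1) mod 26.
Applying it to problem: p(15)→21·15+1≡4=e; r(17)→21·17+1≡20=u; o(14)→21·14+1≡9=j; b(1)→21·1+1≡22=w; l(11)→21·11+1≡24=y; e(4)→21·4+1≡7=h; m(12)→21·12+1≡19=t (all mod 26).

eujwyht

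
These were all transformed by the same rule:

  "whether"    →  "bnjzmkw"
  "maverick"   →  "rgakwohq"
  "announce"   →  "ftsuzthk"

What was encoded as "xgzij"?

Shifts by position in whether: pos 0: w→b (+5), pos 1: h→n (+6), pos 2: e→j (+5), pos 3: t→z (+6) — repeating every 2. The shifts repeat in a cycle of length 2: positions 0,1,… shift by +5, +6, then the pattern repeats.
Undoing it on xgzij: x−5=s, g−6=a, z−5=u, i−6=c, j−5=e.

sauce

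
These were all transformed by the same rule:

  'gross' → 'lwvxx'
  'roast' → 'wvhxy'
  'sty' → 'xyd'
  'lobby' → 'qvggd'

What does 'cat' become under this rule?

The shift depends on letter class: consonant g→l is +5, but vowel o→v is +7. The rule splits by letter class: vowels +7, consonants +5.
On cat: c(cons)+5=h, a(vowel)+7=h, t(cons)+5=y.

hhy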